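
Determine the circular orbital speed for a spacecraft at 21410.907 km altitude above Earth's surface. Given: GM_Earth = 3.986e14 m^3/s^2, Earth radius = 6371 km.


r = R_E + alt = 6371.0 + 21410.907 = 27781.9070 km = 2.7781907e+07 m
v = sqrt(mu/r) = sqrt(3.986e14 / 2.7781907e+07) = 3787.8051 m/s = 3.7878 km/s

3.7878 km/s


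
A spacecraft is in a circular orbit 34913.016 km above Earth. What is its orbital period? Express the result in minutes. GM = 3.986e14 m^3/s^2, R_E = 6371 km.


r = 41284.0160 km = 4.1284016e+07 m
T = 2*pi*sqrt(r^3/mu) = 2*pi*sqrt(7.0363237e+22 / 3.986e14)
T = 83480.3243 s = 1391.3387 min

1391.3387 minutes


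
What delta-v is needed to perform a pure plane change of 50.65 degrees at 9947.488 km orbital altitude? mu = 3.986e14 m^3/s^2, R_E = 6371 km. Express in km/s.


r = 16318.4880 km = 1.6318488e+07 m
V = sqrt(mu/r) = 4942.2953 m/s
di = 50.65 deg = 0.8840093 rad
dV = 2*V*sin(di/2) = 2*4942.2953*sin(0.4420046)
dV = 4228.1564 m/s = 4.2282 km/s

4.2282 km/s


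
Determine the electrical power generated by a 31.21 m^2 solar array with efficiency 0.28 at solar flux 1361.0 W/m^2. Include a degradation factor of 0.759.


P = area * eta * S * degradation
P = 31.21 * 0.28 * 1361.0 * 0.759
P = 9027.1717 W

9027.1717 W


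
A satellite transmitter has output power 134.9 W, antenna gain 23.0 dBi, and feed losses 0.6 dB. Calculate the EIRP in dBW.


Pt = 134.9 W = 21.3001 dBW
EIRP = Pt_dBW + Gt - losses = 21.3001 + 23.0 - 0.6 = 43.7001 dBW

43.7001 dBW


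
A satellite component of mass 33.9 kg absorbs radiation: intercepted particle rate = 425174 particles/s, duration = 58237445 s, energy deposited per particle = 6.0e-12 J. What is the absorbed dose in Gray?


Total energy deposited = rate * time * E_per
  = 425174 * 58237445 * 6.0e-12 = 148.5663 J
Dose = E_total / mass = 148.5663 / 33.9
Dose = 4.3825 Gy

4.3825 Gy


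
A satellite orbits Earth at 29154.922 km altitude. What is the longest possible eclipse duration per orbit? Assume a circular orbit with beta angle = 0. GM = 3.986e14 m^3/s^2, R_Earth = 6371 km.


r = 35525.9220 km
T = 1110.6520 min
Eclipse fraction = arcsin(R_E/r)/pi = arcsin(6371.0000/35525.9220)/pi
= arcsin(0.1793338)/pi = 0.05739422
Eclipse duration = 0.05739422 * 1110.6520 = 63.7450 min

63.7450 minutes


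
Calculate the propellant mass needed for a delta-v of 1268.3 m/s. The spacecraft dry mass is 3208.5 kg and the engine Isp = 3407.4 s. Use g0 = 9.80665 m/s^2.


ve = Isp * g0 = 3407.4 * 9.80665 = 33415.179210 m/s
mass ratio = exp(dv/ve) = exp(1268.3/33415.179210) = 1.03868533
m_prop = m_dry * (mr - 1) = 3208.5 * (1.03868533 - 1)
m_prop = 124.1219 kg

124.1219 kg


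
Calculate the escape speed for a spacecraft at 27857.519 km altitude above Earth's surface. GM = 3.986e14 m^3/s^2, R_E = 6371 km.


r = 6371.0 + 27857.519 = 34228.5190 km = 3.4228519e+07 m
v_esc = sqrt(2*mu/r) = sqrt(2*3.986e14 / 3.4228519e+07)
v_esc = 4826.0253 m/s = 4.8260 km/s

4.8260 km/s


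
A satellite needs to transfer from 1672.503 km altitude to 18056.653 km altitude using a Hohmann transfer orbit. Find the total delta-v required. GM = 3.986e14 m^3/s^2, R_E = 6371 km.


r1 = 8043.5030 km = 8.043503e+06 m
r2 = 24427.6530 km = 2.4427653e+07 m
dv1 = sqrt(mu/r1)*(sqrt(2*r2/(r1+r2)) - 1) = 1595.2464 m/s
dv2 = sqrt(mu/r2)*(1 - sqrt(2*r1/(r1+r2))) = 1196.2419 m/s
total dv = |dv1| + |dv2| = 1595.2464 + 1196.2419 = 2791.4883 m/s = 2.7915 km/s

2.7915 km/s


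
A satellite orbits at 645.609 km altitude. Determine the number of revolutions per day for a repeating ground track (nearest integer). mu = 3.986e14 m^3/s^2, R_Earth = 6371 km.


r = 7.016609e+06 m
T = 2*pi*sqrt(r^3/mu) = 5849.2763 s = 97.4879 min
revs/day = 1440 / 97.4879 = 14.7711
Rounded: 15 revolutions per day

15 revolutions per day


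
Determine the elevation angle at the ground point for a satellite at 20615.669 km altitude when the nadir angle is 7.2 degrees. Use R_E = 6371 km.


r = R_E + alt = 26986.6690 km
Law of sines in the satellite / Earth-center / ground-point triangle:
  sin(nadir)/R_E = sin(90 + el)/r  =>  cos(el) = (r/R_E)*sin(nadir)
cos(el) = (26986.6690 / 6371.0000) * sin(7.2 deg) = 0.5308941
el = arccos(0.5308941) = 57.9341 deg
(Earth-central angle = 90 - nadir - el = 24.8659 deg)

57.9341 degrees


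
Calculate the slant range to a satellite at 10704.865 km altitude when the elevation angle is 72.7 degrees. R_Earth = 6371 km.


h = 10704.865 km, el = 72.7 deg
d = -R_E*sin(el) + sqrt((R_E*sin(el))^2 + 2*R_E*h + h^2)
d = -6371.0000*sin(1.2689) + sqrt((6371.0000*0.9547608)^2 + 2*6371.0000*10704.865 + 10704.865^2)
d = 10887.6565 km

10887.6565 km


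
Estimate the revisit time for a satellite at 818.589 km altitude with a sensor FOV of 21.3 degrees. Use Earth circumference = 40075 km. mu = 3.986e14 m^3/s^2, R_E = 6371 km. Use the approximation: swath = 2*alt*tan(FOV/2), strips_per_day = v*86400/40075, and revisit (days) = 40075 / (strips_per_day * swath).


swath = 2*818.589*tan(0.1858776) = 307.8685 km
v = sqrt(mu/r) = 7445.8900 m/s = 7.4459 km/s
strips/day = v*86400/40075 = 7.4459*86400/40075 = 16.0530
coverage/day = strips * swath = 16.0530 * 307.8685 = 4942.2204 km
revisit = 40075 / 4942.2204 = 8.1087 days

8.1087 days


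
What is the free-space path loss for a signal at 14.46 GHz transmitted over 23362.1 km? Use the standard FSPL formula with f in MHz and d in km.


f = 14.46 GHz = 14460.0000 MHz
d = 23362.1 km
FSPL = 32.44 + 20*log10(14460.0000) + 20*log10(23362.1)
FSPL = 32.44 + 83.2034 + 87.3702
FSPL = 203.0136 dB

203.0136 dB


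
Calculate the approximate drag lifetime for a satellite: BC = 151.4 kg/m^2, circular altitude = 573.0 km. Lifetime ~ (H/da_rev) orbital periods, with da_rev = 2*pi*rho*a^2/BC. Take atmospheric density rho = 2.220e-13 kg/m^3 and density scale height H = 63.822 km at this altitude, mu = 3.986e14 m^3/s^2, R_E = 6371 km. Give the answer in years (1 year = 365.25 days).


a = R_E + alt = 6944.0000 km = 6.944e+06 m
da_rev = 2*pi*rho*a^2/BC = 2*pi*2.220e-13*(6.944e+06)^2/151.4 = 0.444248932 m per revolution
N = H/da_rev = 63822.0000 m / 0.444248932 m = 143662.6978 revolutions
P = 2*pi*sqrt(a^3/mu) = 5758.7177 s
lifetime = N*P = 143662.6978 * 5758.7177 = 8.2731292e+08 s = 9575.3810 days
years = 9575.3810 / 365.25 = 26.2160 years

26.2160 years


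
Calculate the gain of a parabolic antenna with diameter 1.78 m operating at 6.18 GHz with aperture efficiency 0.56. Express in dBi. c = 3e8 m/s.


lambda = c/f = 3e8 / 6.18e+09 = 0.04854369 m
G = eta*(pi*D/lambda)^2 = 0.56*(pi*1.78/0.04854369)^2
G = 7431.2559 (linear)
G = 10*log10(7431.2559) = 38.7106 dBi

38.7106 dBi


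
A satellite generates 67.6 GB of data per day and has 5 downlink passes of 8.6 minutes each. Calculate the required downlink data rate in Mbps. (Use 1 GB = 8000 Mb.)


total contact time = 5 * 8.6 * 60 = 2580.0000 s
data = 67.6 GB = 540800.0000 Mb
rate = 540800.0000 / 2580.0000 = 209.6124 Mbps

209.6124 Mbps


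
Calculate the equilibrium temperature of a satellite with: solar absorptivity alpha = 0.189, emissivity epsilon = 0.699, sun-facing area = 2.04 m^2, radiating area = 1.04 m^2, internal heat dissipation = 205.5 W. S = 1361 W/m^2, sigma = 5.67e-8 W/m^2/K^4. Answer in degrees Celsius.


Numerator = alpha*S*A_sun + Q_int = 0.189*1361*2.04 + 205.5 = 730.2472 W
Denominator = eps*sigma*A_rad = 0.699*5.67e-8*1.04 = 4.1218632e-08 W/K^4
T^4 = 1.7716434e+10 K^4
T = 364.8330 K = 91.6830 C

91.6830 degrees Celsius


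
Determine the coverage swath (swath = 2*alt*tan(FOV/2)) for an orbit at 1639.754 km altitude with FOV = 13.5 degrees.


FOV = 13.5 deg = 0.2356194 rad
swath = 2 * alt * tan(FOV/2) = 2 * 1639.754 * tan(0.1178097)
swath = 2 * 1639.754 * 0.1183578
swath = 388.1554 km

388.1554 km


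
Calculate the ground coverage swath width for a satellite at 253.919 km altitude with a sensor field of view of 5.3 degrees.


FOV = 5.3 deg = 0.09250245 rad
swath = 2 * alt * tan(FOV/2) = 2 * 253.919 * tan(0.04625123)
swath = 2 * 253.919 * 0.04628423
swath = 23.5049 km

23.5049 km


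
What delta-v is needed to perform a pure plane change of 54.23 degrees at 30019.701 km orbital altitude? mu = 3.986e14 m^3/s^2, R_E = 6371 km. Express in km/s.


r = 36390.7010 km = 3.6390701e+07 m
V = sqrt(mu/r) = 3309.5842 m/s
di = 54.23 deg = 0.9464921 rad
dV = 2*V*sin(di/2) = 2*3309.5842*sin(0.473246)
dV = 3016.8710 m/s = 3.0169 km/s

3.0169 km/s


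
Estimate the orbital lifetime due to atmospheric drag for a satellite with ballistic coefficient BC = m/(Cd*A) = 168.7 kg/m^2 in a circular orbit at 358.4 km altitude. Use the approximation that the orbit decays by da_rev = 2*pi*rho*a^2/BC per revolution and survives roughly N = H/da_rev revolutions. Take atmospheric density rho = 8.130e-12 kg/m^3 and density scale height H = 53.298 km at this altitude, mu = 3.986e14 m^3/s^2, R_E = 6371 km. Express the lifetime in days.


a = R_E + alt = 6729.4000 km = 6.7294e+06 m
da_rev = 2*pi*rho*a^2/BC = 2*pi*8.130e-12*(6.7294e+06)^2/168.7 = 13.712228 m per revolution
N = H/da_rev = 53298.0000 m / 13.712228 m = 3886.8958 revolutions
P = 2*pi*sqrt(a^3/mu) = 5493.8366 s
lifetime = N*P = 3886.8958 * 5493.8366 = 2.135397e+07 s = 247.1524 days

247.1524 days


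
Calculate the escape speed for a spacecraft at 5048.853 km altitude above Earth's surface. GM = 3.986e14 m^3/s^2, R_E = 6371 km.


r = 6371.0 + 5048.853 = 11419.8530 km = 1.1419853e+07 m
v_esc = sqrt(2*mu/r) = sqrt(2*3.986e14 / 1.1419853e+07)
v_esc = 8355.1334 m/s = 8.3551 km/s

8.3551 km/s


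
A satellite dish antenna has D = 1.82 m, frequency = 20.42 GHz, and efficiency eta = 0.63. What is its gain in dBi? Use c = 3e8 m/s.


lambda = c/f = 3e8 / 2.042e+10 = 0.01469148 m
G = eta*(pi*D/lambda)^2 = 0.63*(pi*1.82/0.01469148)^2
G = 95422.7738 (linear)
G = 10*log10(95422.7738) = 49.7965 dBi

49.7965 dBi


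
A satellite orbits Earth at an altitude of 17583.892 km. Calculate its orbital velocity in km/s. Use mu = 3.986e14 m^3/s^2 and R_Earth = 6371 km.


r = R_E + alt = 6371.0 + 17583.892 = 23954.8920 km = 2.3954892e+07 m
v = sqrt(mu/r) = sqrt(3.986e14 / 2.3954892e+07) = 4079.1675 m/s = 4.0792 km/s

4.0792 km/s


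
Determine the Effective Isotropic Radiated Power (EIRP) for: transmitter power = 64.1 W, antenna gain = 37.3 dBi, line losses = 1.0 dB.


Pt = 64.1 W = 18.0686 dBW
EIRP = Pt_dBW + Gt - losses = 18.0686 + 37.3 - 1.0 = 54.3686 dBW

54.3686 dBW


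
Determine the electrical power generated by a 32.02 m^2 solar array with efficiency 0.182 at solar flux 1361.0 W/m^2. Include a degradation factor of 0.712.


P = area * eta * S * degradation
P = 32.02 * 0.182 * 1361.0 * 0.712
P = 5647.1696 W

5647.1696 W


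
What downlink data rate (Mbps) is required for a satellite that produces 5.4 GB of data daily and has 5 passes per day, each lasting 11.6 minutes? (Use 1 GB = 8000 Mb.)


total contact time = 5 * 11.6 * 60 = 3480.0000 s
data = 5.4 GB = 43200.0000 Mb
rate = 43200.0000 / 3480.0000 = 12.4138 Mbps

12.4138 Mbps


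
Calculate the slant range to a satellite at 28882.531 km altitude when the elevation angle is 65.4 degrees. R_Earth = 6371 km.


h = 28882.531 km, el = 65.4 deg
d = -R_E*sin(el) + sqrt((R_E*sin(el))^2 + 2*R_E*h + h^2)
d = -6371.0000*sin(1.1414) + sqrt((6371.0000*0.9092361)^2 + 2*6371.0000*28882.531 + 28882.531^2)
d = 29360.8865 km

29360.8865 km


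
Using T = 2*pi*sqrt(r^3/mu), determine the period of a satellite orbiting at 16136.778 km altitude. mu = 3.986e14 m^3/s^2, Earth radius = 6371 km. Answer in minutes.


r = 22507.7780 km = 2.2507778e+07 m
T = 2*pi*sqrt(r^3/mu) = 2*pi*sqrt(1.1402442e+22 / 3.986e14)
T = 33605.4841 s = 560.0914 min

560.0914 minutes


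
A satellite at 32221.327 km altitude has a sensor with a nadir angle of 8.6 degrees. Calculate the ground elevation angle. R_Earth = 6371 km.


r = R_E + alt = 38592.3270 km
Law of sines in the satellite / Earth-center / ground-point triangle:
  sin(nadir)/R_E = sin(90 + el)/r  =>  cos(el) = (r/R_E)*sin(nadir)
cos(el) = (38592.3270 / 6371.0000) * sin(8.6 deg) = 0.9058102
el = arccos(0.9058102) = 25.0674 deg
(Earth-central angle = 90 - nadir - el = 56.3326 deg)

25.0674 degrees


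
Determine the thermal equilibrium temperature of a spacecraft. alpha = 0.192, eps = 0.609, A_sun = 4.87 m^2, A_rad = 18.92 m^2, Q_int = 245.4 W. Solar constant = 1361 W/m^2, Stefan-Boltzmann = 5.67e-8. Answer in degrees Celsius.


Numerator = alpha*S*A_sun + Q_int = 0.192*1361*4.87 + 245.4 = 1517.9894 W
Denominator = eps*sigma*A_rad = 0.609*5.67e-8*18.92 = 6.5331328e-07 W/K^4
T^4 = 2.3235246e+09 K^4
T = 219.5517 K = -53.5983 C

-53.5983 degrees Celsius


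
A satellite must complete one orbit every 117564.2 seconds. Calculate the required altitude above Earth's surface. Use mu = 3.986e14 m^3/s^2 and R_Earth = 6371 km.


T = 117564.2 s
r = (mu*T^2/(4*pi^2))^(1/3) = (3.986e14 * 117564.2^2 / (4*pi^2))^(1/3)
r = 5.1869164e+07 m = 51869.1639 km
alt = r - R_E = 51869.1639 - 6371 = 45498.1639 km

45498.1639 km


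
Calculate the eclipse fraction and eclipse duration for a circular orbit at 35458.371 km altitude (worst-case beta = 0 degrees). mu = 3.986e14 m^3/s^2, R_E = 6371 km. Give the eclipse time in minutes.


r = 41829.3710 km
T = 1418.9986 min
Eclipse fraction = arcsin(R_E/r)/pi = arcsin(6371.0000/41829.3710)/pi
= arcsin(0.1523092)/pi = 0.04867097
Eclipse duration = 0.04867097 * 1418.9986 = 69.0640 min

69.0640 minutes


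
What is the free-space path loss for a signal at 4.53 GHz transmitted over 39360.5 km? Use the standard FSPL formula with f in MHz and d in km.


f = 4.53 GHz = 4530.0000 MHz
d = 39360.5 km
FSPL = 32.44 + 20*log10(4530.0000) + 20*log10(39360.5)
FSPL = 32.44 + 73.1220 + 91.9012
FSPL = 197.4632 dB

197.4632 dB


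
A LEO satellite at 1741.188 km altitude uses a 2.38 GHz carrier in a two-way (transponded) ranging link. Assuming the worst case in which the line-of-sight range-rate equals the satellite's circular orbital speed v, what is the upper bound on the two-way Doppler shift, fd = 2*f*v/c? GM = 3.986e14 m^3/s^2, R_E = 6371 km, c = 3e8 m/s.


r = 8.112188e+06 m
v = sqrt(mu/r) = 7009.7034 m/s (worst-case radial velocity)
f = 2.38 GHz = 2.38e+09 Hz
fd = 2*f*v/c = 2*2.38e+09*7009.7034/3.0e+08
fd = 111220.6277 Hz

111220.6277 Hz


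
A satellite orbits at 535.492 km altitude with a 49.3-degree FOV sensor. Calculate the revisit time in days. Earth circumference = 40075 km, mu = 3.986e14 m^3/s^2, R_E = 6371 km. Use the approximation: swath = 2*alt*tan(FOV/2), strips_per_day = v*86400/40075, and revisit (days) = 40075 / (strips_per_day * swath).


swath = 2*535.492*tan(0.4302237) = 491.4657 km
v = sqrt(mu/r) = 7596.9609 m/s = 7.5970 km/s
strips/day = v*86400/40075 = 7.5970*86400/40075 = 16.3787
coverage/day = strips * swath = 16.3787 * 491.4657 = 8049.5822 km
revisit = 40075 / 8049.5822 = 4.9785 days

4.9785 days


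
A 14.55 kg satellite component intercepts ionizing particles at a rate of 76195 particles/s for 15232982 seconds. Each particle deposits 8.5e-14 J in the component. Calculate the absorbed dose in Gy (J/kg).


Total energy deposited = rate * time * E_per
  = 76195 * 15232982 * 8.5e-14 = 0.09865755 J
Dose = E_total / mass = 0.09865755 / 14.55
Dose = 0.006780588 Gy

0.0068 Gy


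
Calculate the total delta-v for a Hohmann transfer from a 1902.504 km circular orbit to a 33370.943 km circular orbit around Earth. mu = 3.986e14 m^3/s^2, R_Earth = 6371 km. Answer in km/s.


r1 = 8273.5040 km = 8.273504e+06 m
r2 = 39741.9430 km = 3.9741943e+07 m
dv1 = sqrt(mu/r1)*(sqrt(2*r2/(r1+r2)) - 1) = 1989.4124 m/s
dv2 = sqrt(mu/r2)*(1 - sqrt(2*r1/(r1+r2))) = 1307.8257 m/s
total dv = |dv1| + |dv2| = 1989.4124 + 1307.8257 = 3297.2382 m/s = 3.2972 km/s

3.2972 km/s


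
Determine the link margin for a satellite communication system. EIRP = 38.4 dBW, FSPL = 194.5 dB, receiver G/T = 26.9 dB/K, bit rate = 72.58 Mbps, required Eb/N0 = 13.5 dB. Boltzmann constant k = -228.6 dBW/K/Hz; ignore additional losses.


C/N0 = EIRP - FSPL + G/T - k = 38.4 - 194.5 + 26.9 - (-228.6)
C/N0 = 99.4000 dB-Hz
R_b = 72.58 Mbps = 7.258e+07 bps -> 10*log10(R_b) = 78.6082 dB-Hz
Eb/N0 = C/N0 - 10*log10(R_b) = 99.4000 - 78.6082 = 20.7918 dB
Margin = Eb/N0 - Eb/N0_req = 20.7918 - 13.5 = 7.2918 dB (link closes)

7.2918 dB


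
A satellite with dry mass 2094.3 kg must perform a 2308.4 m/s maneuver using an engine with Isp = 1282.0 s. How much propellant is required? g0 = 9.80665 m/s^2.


ve = Isp * g0 = 1282.0 * 9.80665 = 12572.125300 m/s
mass ratio = exp(dv/ve) = exp(2308.4/12572.125300) = 1.20155019
m_prop = m_dry * (mr - 1) = 2094.3 * (1.20155019 - 1)
m_prop = 422.1066 kg

422.1066 kg


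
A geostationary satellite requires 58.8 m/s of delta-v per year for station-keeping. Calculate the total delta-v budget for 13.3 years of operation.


dV = rate * years = 58.8 * 13.3
dV = 782.0400 m/s

782.0400 m/s


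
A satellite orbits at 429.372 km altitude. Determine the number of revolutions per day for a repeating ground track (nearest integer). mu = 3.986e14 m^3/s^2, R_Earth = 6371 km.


r = 6.800372e+06 m
T = 2*pi*sqrt(r^3/mu) = 5580.9769 s = 93.0163 min
revs/day = 1440 / 93.0163 = 15.4812
Rounded: 15 revolutions per day

15 revolutions per day


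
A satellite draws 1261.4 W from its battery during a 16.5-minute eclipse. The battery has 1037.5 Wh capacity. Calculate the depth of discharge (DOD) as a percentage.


E_used = P * t / 60 = 1261.4 * 16.5 / 60 = 346.8850 Wh
DOD = E_used / E_total * 100 = 346.8850 / 1037.5 * 100
DOD = 33.4347 %

33.4347 %


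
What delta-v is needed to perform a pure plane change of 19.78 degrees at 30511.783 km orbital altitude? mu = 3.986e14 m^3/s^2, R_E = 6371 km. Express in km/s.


r = 36882.7830 km = 3.6882783e+07 m
V = sqrt(mu/r) = 3287.4322 m/s
di = 19.78 deg = 0.3452261 rad
dV = 2*V*sin(di/2) = 2*3287.4322*sin(0.1726131)
dV = 1129.2801 m/s = 1.1293 km/s

1.1293 km/s


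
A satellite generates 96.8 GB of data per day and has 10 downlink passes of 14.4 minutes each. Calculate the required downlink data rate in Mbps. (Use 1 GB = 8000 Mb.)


total contact time = 10 * 14.4 * 60 = 8640.0000 s
data = 96.8 GB = 774400.0000 Mb
rate = 774400.0000 / 8640.0000 = 89.6296 Mbps

89.6296 Mbps


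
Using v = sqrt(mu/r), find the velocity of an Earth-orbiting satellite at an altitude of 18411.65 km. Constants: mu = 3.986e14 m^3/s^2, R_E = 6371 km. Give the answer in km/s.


r = R_E + alt = 6371.0 + 18411.65 = 24782.6500 km = 2.478265e+07 m
v = sqrt(mu/r) = sqrt(3.986e14 / 2.478265e+07) = 4010.4654 m/s = 4.0105 km/s

4.0105 km/s


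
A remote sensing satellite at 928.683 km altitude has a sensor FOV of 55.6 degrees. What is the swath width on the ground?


FOV = 55.6 deg = 0.9704031 rad
swath = 2 * alt * tan(FOV/2) = 2 * 928.683 * tan(0.4852015)
swath = 2 * 928.683 * 0.5272402
swath = 979.2780 km

979.2780 km


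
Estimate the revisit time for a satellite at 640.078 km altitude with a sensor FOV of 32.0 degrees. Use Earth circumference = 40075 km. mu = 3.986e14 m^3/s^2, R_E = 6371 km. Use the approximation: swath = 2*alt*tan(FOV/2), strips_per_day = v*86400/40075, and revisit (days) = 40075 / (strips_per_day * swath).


swath = 2*640.078*tan(0.2792527) = 367.0788 km
v = sqrt(mu/r) = 7540.0851 m/s = 7.5401 km/s
strips/day = v*86400/40075 = 7.5401*86400/40075 = 16.2561
coverage/day = strips * swath = 16.2561 * 367.0788 = 5967.2714 km
revisit = 40075 / 5967.2714 = 6.7158 days

6.7158 days


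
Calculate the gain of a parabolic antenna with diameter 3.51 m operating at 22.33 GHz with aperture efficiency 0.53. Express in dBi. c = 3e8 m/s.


lambda = c/f = 3e8 / 2.233e+10 = 0.01343484 m
G = eta*(pi*D/lambda)^2 = 0.53*(pi*3.51/0.01343484)^2
G = 357046.5036 (linear)
G = 10*log10(357046.5036) = 55.5272 dBi

55.5272 dBi


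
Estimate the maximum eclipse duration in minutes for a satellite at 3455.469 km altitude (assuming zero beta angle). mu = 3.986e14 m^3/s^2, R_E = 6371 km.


r = 9826.4690 km
T = 161.5683 min
Eclipse fraction = arcsin(R_E/r)/pi = arcsin(6371.0000/9826.4690)/pi
= arcsin(0.6483509)/pi = 0.224541
Eclipse duration = 0.224541 * 161.5683 = 36.2787 min

36.2787 minutes


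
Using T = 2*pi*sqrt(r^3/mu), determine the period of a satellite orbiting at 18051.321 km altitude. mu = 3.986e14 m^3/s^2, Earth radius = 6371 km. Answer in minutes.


r = 24422.3210 km = 2.4422321e+07 m
T = 2*pi*sqrt(r^3/mu) = 2*pi*sqrt(1.4566688e+22 / 3.986e14)
T = 37983.2064 s = 633.0534 min

633.0534 minutes


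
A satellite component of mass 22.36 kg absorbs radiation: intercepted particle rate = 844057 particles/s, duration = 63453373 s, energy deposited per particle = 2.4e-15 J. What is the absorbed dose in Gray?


Total energy deposited = rate * time * E_per
  = 844057 * 63453373 * 2.4e-15 = 0.1285398 J
Dose = E_total / mass = 0.1285398 / 22.36
Dose = 0.005748651 Gy

0.0057 Gy


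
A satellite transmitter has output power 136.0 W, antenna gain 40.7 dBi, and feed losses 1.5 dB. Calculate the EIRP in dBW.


Pt = 136.0 W = 21.3354 dBW
EIRP = Pt_dBW + Gt - losses = 21.3354 + 40.7 - 1.5 = 60.5354 dBW

60.5354 dBW


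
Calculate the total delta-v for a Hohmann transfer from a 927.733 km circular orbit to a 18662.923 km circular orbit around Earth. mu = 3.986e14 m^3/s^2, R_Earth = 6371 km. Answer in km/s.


r1 = 7298.7330 km = 7.298733e+06 m
r2 = 25033.9230 km = 2.5033923e+07 m
dv1 = sqrt(mu/r1)*(sqrt(2*r2/(r1+r2)) - 1) = 1806.0917 m/s
dv2 = sqrt(mu/r2)*(1 - sqrt(2*r1/(r1+r2))) = 1309.1306 m/s
total dv = |dv1| + |dv2| = 1806.0917 + 1309.1306 = 3115.2223 m/s = 3.1152 km/s

3.1152 km/s


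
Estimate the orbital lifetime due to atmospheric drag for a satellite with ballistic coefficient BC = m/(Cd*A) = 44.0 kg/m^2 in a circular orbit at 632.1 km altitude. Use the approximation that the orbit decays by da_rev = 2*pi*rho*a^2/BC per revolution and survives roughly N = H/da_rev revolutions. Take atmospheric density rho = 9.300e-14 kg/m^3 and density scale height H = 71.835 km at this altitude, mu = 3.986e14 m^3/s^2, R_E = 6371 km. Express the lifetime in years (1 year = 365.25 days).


a = R_E + alt = 7003.1000 km = 7.0031e+06 m
da_rev = 2*pi*rho*a^2/BC = 2*pi*9.300e-14*(7.0031e+06)^2/44.0 = 0.651314574 m per revolution
N = H/da_rev = 71835.0000 m / 0.651314574 m = 110292.3270 revolutions
P = 2*pi*sqrt(a^3/mu) = 5832.3921 s
lifetime = N*P = 110292.3270 * 5832.3921 = 6.432681e+08 s = 7445.2326 days
years = 7445.2326 / 365.25 = 20.3839 years

20.3839 years


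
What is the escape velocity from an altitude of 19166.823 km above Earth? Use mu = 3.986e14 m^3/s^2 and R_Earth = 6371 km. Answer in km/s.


r = 6371.0 + 19166.823 = 25537.8230 km = 2.5537823e+07 m
v_esc = sqrt(2*mu/r) = sqrt(2*3.986e14 / 2.5537823e+07)
v_esc = 5587.1677 m/s = 5.5872 km/s

5.5872 km/s


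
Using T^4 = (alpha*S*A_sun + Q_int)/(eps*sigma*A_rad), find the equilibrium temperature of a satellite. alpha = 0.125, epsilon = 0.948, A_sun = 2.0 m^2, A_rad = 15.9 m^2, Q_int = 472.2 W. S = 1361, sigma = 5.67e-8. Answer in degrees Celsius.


Numerator = alpha*S*A_sun + Q_int = 0.125*1361*2.0 + 472.2 = 812.4500 W
Denominator = eps*sigma*A_rad = 0.948*5.67e-8*15.9 = 8.5465044e-07 W/K^4
T^4 = 9.5062257e+08 K^4
T = 175.5909 K = -97.5591 C

-97.5591 degrees Celsius


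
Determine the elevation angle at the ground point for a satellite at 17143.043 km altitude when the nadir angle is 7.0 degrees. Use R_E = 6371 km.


r = R_E + alt = 23514.0430 km
Law of sines in the satellite / Earth-center / ground-point triangle:
  sin(nadir)/R_E = sin(90 + el)/r  =>  cos(el) = (r/R_E)*sin(nadir)
cos(el) = (23514.0430 / 6371.0000) * sin(7.0 deg) = 0.4497945
el = arccos(0.4497945) = 63.2695 deg
(Earth-central angle = 90 - nadir - el = 19.7305 deg)

63.2695 degrees


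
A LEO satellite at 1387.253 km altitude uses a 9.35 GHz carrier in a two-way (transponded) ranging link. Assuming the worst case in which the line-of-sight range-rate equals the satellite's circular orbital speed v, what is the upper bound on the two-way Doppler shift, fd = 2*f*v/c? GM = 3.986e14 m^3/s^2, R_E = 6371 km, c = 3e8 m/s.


r = 7.758253e+06 m
v = sqrt(mu/r) = 7167.8132 m/s (worst-case radial velocity)
f = 9.35 GHz = 9.35e+09 Hz
fd = 2*f*v/c = 2*9.35e+09*7167.8132/3.0e+08
fd = 446793.6889 Hz

446793.6889 Hz


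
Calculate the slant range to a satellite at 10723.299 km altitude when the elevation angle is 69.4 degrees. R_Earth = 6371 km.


h = 10723.299 km, el = 69.4 deg
d = -R_E*sin(el) + sqrt((R_E*sin(el))^2 + 2*R_E*h + h^2)
d = -6371.0000*sin(1.2113) + sqrt((6371.0000*0.9360595)^2 + 2*6371.0000*10723.299 + 10723.299^2)
d = 10983.0565 km

10983.0565 km


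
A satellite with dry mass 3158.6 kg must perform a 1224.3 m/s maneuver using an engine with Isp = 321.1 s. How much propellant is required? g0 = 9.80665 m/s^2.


ve = Isp * g0 = 321.1 * 9.80665 = 3148.915315 m/s
mass ratio = exp(dv/ve) = exp(1224.3/3148.915315) = 1.47521029
m_prop = m_dry * (mr - 1) = 3158.6 * (1.47521029 - 1)
m_prop = 1500.9992 kg

1500.9992 kg


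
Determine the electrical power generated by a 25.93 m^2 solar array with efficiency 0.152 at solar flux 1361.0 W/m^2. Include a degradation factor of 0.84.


P = area * eta * S * degradation
P = 25.93 * 0.152 * 1361.0 * 0.84
P = 4505.9204 W

4505.9204 W


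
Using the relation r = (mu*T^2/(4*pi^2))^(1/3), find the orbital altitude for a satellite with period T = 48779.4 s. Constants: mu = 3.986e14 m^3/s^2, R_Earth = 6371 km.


T = 48779.4 s
r = (mu*T^2/(4*pi^2))^(1/3) = (3.986e14 * 48779.4^2 / (4*pi^2))^(1/3)
r = 2.8854717e+07 m = 28854.7172 km
alt = r - R_E = 28854.7172 - 6371 = 22483.7172 km

22483.7172 km


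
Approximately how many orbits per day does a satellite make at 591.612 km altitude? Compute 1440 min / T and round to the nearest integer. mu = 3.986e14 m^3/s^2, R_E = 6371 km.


r = 6.962612e+06 m
T = 2*pi*sqrt(r^3/mu) = 5781.8858 s = 96.3648 min
revs/day = 1440 / 96.3648 = 14.9432
Rounded: 15 revolutions per day

15 revolutions per day


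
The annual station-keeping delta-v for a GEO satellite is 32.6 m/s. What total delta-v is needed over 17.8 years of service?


dV = rate * years = 32.6 * 17.8
dV = 580.2800 m/s

580.2800 m/s


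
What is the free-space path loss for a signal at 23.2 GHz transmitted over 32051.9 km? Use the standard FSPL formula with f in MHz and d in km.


f = 23.2 GHz = 23200.0000 MHz
d = 32051.9 km
FSPL = 32.44 + 20*log10(23200.0000) + 20*log10(32051.9)
FSPL = 32.44 + 87.3098 + 90.1171
FSPL = 209.8668 dB

209.8668 dB


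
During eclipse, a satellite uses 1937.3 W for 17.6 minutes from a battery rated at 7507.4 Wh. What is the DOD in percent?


E_used = P * t / 60 = 1937.3 * 17.6 / 60 = 568.2747 Wh
DOD = E_used / E_total * 100 = 568.2747 / 7507.4 * 100
DOD = 7.5695 %

7.5695 %


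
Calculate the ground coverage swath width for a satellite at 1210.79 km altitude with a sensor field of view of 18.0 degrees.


FOV = 18.0 deg = 0.3141593 rad
swath = 2 * alt * tan(FOV/2) = 2 * 1210.79 * tan(0.1570796)
swath = 2 * 1210.79 * 0.1583844
swath = 383.5406 km

383.5406 km


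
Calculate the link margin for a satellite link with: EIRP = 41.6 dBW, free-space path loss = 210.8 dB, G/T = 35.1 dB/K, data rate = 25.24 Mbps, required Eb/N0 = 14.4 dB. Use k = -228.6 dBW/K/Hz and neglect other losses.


C/N0 = EIRP - FSPL + G/T - k = 41.6 - 210.8 + 35.1 - (-228.6)
C/N0 = 94.5000 dB-Hz
R_b = 25.24 Mbps = 2.524e+07 bps -> 10*log10(R_b) = 74.0209 dB-Hz
Eb/N0 = C/N0 - 10*log10(R_b) = 94.5000 - 74.0209 = 20.4791 dB
Margin = Eb/N0 - Eb/N0_req = 20.4791 - 14.4 = 6.0791 dB (link closes)

6.0791 dB


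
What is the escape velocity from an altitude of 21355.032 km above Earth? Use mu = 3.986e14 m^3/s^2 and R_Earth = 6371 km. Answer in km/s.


r = 6371.0 + 21355.032 = 27726.0320 km = 2.7726032e+07 m
v_esc = sqrt(2*mu/r) = sqrt(2*3.986e14 / 2.7726032e+07)
v_esc = 5362.1602 m/s = 5.3622 km/s

5.3622 km/s


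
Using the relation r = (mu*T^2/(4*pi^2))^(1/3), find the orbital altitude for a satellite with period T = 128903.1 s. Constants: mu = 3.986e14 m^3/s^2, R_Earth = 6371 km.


T = 128903.1 s
r = (mu*T^2/(4*pi^2))^(1/3) = (3.986e14 * 128903.1^2 / (4*pi^2))^(1/3)
r = 5.5152867e+07 m = 55152.8671 km
alt = r - R_E = 55152.8671 - 6371 = 48781.8671 km

48781.8671 km


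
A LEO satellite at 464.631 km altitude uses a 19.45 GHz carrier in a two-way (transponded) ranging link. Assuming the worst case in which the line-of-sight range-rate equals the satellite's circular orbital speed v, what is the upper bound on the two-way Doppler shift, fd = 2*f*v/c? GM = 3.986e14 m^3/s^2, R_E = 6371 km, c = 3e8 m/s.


r = 6.835631e+06 m
v = sqrt(mu/r) = 7636.2360 m/s (worst-case radial velocity)
f = 19.45 GHz = 1.945e+10 Hz
fd = 2*f*v/c = 2*1.945e+10*7636.2360/3.0e+08
fd = 990165.2678 Hz

990165.2678 Hz


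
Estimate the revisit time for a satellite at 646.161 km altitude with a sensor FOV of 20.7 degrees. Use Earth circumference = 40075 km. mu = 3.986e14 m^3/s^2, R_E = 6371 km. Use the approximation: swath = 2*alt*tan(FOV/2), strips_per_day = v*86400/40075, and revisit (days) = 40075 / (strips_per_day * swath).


swath = 2*646.161*tan(0.1806416) = 236.0199 km
v = sqrt(mu/r) = 7536.8162 m/s = 7.5368 km/s
strips/day = v*86400/40075 = 7.5368*86400/40075 = 16.2491
coverage/day = strips * swath = 16.2491 * 236.0199 = 3835.1007 km
revisit = 40075 / 3835.1007 = 10.4495 days

10.4495 days


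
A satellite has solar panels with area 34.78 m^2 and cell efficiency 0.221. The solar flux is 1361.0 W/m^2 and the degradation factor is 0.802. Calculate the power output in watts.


P = area * eta * S * degradation
P = 34.78 * 0.221 * 1361.0 * 0.802
P = 8389.8529 W

8389.8529 W


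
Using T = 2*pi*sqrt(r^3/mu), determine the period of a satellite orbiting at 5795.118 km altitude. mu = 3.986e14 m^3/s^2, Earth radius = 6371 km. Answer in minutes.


r = 12166.1180 km = 1.2166118e+07 m
T = 2*pi*sqrt(r^3/mu) = 2*pi*sqrt(1.800761e+21 / 3.986e14)
T = 13354.8575 s = 222.5810 min

222.5810 minutes


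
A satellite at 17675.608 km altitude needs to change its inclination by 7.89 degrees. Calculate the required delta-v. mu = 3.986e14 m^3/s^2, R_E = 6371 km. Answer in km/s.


r = 24046.6080 km = 2.4046608e+07 m
V = sqrt(mu/r) = 4071.3809 m/s
di = 7.89 deg = 0.1377065 rad
dV = 2*V*sin(di/2) = 2*4071.3809*sin(0.06885324)
dV = 560.2126 m/s = 0.5602126 km/s

0.5602 km/s


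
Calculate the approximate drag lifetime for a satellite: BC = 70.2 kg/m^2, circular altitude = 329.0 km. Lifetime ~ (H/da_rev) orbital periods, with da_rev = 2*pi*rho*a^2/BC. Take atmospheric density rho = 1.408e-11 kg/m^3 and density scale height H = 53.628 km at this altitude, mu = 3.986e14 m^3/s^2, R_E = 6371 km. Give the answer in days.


a = R_E + alt = 6700.0000 km = 6.7e+06 m
da_rev = 2*pi*rho*a^2/BC = 2*pi*1.408e-11*(6.7e+06)^2/70.2 = 56.571151 m per revolution
N = H/da_rev = 53628.0000 m / 56.571151 m = 947.9743 revolutions
P = 2*pi*sqrt(a^3/mu) = 5457.8730 s
lifetime = N*P = 947.9743 * 5457.8730 = 5.1739236e+06 s = 59.8834 days

59.8834 days


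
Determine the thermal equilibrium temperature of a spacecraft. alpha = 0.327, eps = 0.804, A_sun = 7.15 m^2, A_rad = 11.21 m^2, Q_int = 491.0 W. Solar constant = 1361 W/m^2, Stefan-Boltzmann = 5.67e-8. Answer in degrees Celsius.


Numerator = alpha*S*A_sun + Q_int = 0.327*1361*7.15 + 491.0 = 3673.0861 W
Denominator = eps*sigma*A_rad = 0.804*5.67e-8*11.21 = 5.1102803e-07 W/K^4
T^4 = 7.1876411e+09 K^4
T = 291.1700 K = 18.0200 C

18.0200 degrees Celsius


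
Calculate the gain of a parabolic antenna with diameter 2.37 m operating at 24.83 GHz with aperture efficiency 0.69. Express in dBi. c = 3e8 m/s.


lambda = c/f = 3e8 / 2.483e+10 = 0.01208216 m
G = eta*(pi*D/lambda)^2 = 0.69*(pi*2.37/0.01208216)^2
G = 262033.2828 (linear)
G = 10*log10(262033.2828) = 54.1836 dBi

54.1836 dBi


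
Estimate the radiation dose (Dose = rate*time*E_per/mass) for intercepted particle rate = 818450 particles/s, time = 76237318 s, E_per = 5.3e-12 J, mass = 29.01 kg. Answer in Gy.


Total energy deposited = rate * time * E_per
  = 818450 * 76237318 * 5.3e-12 = 330.7011 J
Dose = E_total / mass = 330.7011 / 29.01
Dose = 11.3996 Gy

11.3996 Gy


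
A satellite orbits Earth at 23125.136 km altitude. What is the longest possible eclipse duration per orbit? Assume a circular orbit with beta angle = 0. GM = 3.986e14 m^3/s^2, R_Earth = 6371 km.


r = 29496.1360 km
T = 840.2483 min
Eclipse fraction = arcsin(R_E/r)/pi = arcsin(6371.0000/29496.1360)/pi
= arcsin(0.2159944)/pi = 0.06929929
Eclipse duration = 0.06929929 * 840.2483 = 58.2286 min

58.2286 minutes


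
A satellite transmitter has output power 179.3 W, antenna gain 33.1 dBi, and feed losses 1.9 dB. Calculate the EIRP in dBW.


Pt = 179.3 W = 22.5358 dBW
EIRP = Pt_dBW + Gt - losses = 22.5358 + 33.1 - 1.9 = 53.7358 dBW

53.7358 dBW


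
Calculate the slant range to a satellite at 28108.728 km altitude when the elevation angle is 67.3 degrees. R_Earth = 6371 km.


h = 28108.728 km, el = 67.3 deg
d = -R_E*sin(el) + sqrt((R_E*sin(el))^2 + 2*R_E*h + h^2)
d = -6371.0000*sin(1.1746) + sqrt((6371.0000*0.9225381)^2 + 2*6371.0000*28108.728 + 28108.728^2)
d = 28514.4695 km

28514.4695 km


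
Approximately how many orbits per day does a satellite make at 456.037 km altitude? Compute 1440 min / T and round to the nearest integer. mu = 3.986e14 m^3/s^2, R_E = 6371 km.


r = 6.827037e+06 m
T = 2*pi*sqrt(r^3/mu) = 5613.8345 s = 93.5639 min
revs/day = 1440 / 93.5639 = 15.3905
Rounded: 15 revolutions per day

15 revolutions per day


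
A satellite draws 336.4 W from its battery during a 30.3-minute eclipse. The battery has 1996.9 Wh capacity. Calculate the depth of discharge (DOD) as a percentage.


E_used = P * t / 60 = 336.4 * 30.3 / 60 = 169.8820 Wh
DOD = E_used / E_total * 100 = 169.8820 / 1996.9 * 100
DOD = 8.5073 %

8.5073 %


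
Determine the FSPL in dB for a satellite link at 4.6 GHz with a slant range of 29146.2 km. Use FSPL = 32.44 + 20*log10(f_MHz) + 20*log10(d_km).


f = 4.6 GHz = 4600.0000 MHz
d = 29146.2 km
FSPL = 32.44 + 20*log10(4600.0000) + 20*log10(29146.2)
FSPL = 32.44 + 73.2552 + 89.2916
FSPL = 194.9868 dB

194.9868 dB


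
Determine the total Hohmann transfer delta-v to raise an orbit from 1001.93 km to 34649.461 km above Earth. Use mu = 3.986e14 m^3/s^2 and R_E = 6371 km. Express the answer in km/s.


r1 = 7372.9300 km = 7.37293e+06 m
r2 = 41020.4610 km = 4.1020461e+07 m
dv1 = sqrt(mu/r1)*(sqrt(2*r2/(r1+r2)) - 1) = 2220.7724 m/s
dv2 = sqrt(mu/r2)*(1 - sqrt(2*r1/(r1+r2))) = 1396.5059 m/s
total dv = |dv1| + |dv2| = 2220.7724 + 1396.5059 = 3617.2783 m/s = 3.6173 km/s

3.6173 km/s


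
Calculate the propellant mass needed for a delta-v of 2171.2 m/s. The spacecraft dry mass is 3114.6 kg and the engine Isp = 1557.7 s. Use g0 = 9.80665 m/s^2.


ve = Isp * g0 = 1557.7 * 9.80665 = 15275.818705 m/s
mass ratio = exp(dv/ve) = exp(2171.2/15275.818705) = 1.15273011
m_prop = m_dry * (mr - 1) = 3114.6 * (1.15273011 - 1)
m_prop = 475.6932 kg

475.6932 kg


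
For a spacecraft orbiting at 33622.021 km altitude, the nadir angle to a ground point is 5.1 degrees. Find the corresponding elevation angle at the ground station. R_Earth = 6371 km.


r = R_E + alt = 39993.0210 km
Law of sines in the satellite / Earth-center / ground-point triangle:
  sin(nadir)/R_E = sin(90 + el)/r  =>  cos(el) = (r/R_E)*sin(nadir)
cos(el) = (39993.0210 / 6371.0000) * sin(5.1 deg) = 0.558021
el = arccos(0.558021) = 56.0810 deg
(Earth-central angle = 90 - nadir - el = 28.8190 deg)

56.0810 degrees


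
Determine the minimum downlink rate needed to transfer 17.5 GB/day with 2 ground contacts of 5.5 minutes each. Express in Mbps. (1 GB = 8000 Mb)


total contact time = 2 * 5.5 * 60 = 660.0000 s
data = 17.5 GB = 140000.0000 Mb
rate = 140000.0000 / 660.0000 = 212.1212 Mbps

212.1212 Mbps


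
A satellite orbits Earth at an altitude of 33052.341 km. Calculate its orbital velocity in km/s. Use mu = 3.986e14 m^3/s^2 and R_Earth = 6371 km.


r = R_E + alt = 6371.0 + 33052.341 = 39423.3410 km = 3.9423341e+07 m
v = sqrt(mu/r) = sqrt(3.986e14 / 3.9423341e+07) = 3179.7424 m/s = 3.1797 km/s

3.1797 km/s


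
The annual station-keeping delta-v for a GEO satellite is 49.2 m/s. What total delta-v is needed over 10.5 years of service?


dV = rate * years = 49.2 * 10.5
dV = 516.6000 m/s

516.6000 m/s


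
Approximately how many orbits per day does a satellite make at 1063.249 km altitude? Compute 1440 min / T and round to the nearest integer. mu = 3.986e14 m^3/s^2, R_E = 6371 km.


r = 7.434249e+06 m
T = 2*pi*sqrt(r^3/mu) = 6379.2097 s = 106.3202 min
revs/day = 1440 / 106.3202 = 13.5440
Rounded: 14 revolutions per day

14 revolutions per day


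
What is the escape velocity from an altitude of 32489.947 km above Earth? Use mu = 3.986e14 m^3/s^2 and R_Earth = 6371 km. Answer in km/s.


r = 6371.0 + 32489.947 = 38860.9470 km = 3.8860947e+07 m
v_esc = sqrt(2*mu/r) = sqrt(2*3.986e14 / 3.8860947e+07)
v_esc = 4529.2569 m/s = 4.5293 km/s

4.5293 km/s


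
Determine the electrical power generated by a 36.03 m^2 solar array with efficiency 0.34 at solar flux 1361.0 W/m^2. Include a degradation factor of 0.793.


P = area * eta * S * degradation
P = 36.03 * 0.34 * 1361.0 * 0.793
P = 13221.3101 W

13221.3101 W


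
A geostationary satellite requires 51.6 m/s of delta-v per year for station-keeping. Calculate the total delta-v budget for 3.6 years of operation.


dV = rate * years = 51.6 * 3.6
dV = 185.7600 m/s

185.7600 m/s


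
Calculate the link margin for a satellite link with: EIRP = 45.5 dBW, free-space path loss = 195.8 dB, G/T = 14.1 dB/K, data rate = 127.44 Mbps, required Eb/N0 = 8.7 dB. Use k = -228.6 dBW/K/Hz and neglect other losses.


C/N0 = EIRP - FSPL + G/T - k = 45.5 - 195.8 + 14.1 - (-228.6)
C/N0 = 92.4000 dB-Hz
R_b = 127.44 Mbps = 1.2744e+08 bps -> 10*log10(R_b) = 81.0531 dB-Hz
Eb/N0 = C/N0 - 10*log10(R_b) = 92.4000 - 81.0531 = 11.3469 dB
Margin = Eb/N0 - Eb/N0_req = 11.3469 - 8.7 = 2.6469 dB (link closes)

2.6469 dB


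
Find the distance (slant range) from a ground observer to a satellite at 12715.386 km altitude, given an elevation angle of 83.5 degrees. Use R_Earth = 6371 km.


h = 12715.386 km, el = 83.5 deg
d = -R_E*sin(el) + sqrt((R_E*sin(el))^2 + 2*R_E*h + h^2)
d = -6371.0000*sin(1.4573) + sqrt((6371.0000*0.9935719)^2 + 2*6371.0000*12715.386 + 12715.386^2)
d = 12742.7085 km

12742.7085 km


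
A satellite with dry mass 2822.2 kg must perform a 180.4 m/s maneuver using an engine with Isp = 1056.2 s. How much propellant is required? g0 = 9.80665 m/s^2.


ve = Isp * g0 = 1056.2 * 9.80665 = 10357.783730 m/s
mass ratio = exp(dv/ve) = exp(180.4/10357.783730) = 1.01756941
m_prop = m_dry * (mr - 1) = 2822.2 * (1.01756941 - 1)
m_prop = 49.5844 kg

49.5844 kg


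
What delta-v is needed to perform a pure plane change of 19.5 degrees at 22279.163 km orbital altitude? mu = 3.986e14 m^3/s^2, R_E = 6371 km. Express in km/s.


r = 28650.1630 km = 2.8650163e+07 m
V = sqrt(mu/r) = 3729.9679 m/s
di = 19.5 deg = 0.3403392 rad
dV = 2*V*sin(di/2) = 2*3729.9679*sin(0.1701696)
dV = 1263.3364 m/s = 1.2633 km/s

1.2633 km/s


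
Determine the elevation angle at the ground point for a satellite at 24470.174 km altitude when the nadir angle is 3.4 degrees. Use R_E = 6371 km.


r = R_E + alt = 30841.1740 km
Law of sines in the satellite / Earth-center / ground-point triangle:
  sin(nadir)/R_E = sin(90 + el)/r  =>  cos(el) = (r/R_E)*sin(nadir)
cos(el) = (30841.1740 / 6371.0000) * sin(3.4 deg) = 0.2870944
el = arccos(0.2870944) = 73.3159 deg
(Earth-central angle = 90 - nadir - el = 13.2841 deg)

73.3159 degrees


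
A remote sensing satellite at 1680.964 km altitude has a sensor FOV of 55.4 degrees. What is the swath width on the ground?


FOV = 55.4 deg = 0.9669124 rad
swath = 2 * alt * tan(FOV/2) = 2 * 1680.964 * tan(0.4834562)
swath = 2 * 1680.964 * 0.5250117
swath = 1765.0517 km

1765.0517 km


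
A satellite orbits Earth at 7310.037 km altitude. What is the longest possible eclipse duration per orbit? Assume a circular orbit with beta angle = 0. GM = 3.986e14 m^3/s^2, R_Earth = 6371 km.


r = 13681.0370 km
T = 265.4230 min
Eclipse fraction = arcsin(R_E/r)/pi = arcsin(6371.0000/13681.0370)/pi
= arcsin(0.4656811)/pi = 0.1541906
Eclipse duration = 0.1541906 * 265.4230 = 40.9257 min

40.9257 minutes
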